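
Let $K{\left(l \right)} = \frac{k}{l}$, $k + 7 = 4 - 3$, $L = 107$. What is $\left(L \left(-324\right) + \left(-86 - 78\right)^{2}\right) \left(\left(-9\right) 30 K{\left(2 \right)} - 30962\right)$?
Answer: $234341344$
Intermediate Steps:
$k = -6$ ($k = -7 + \left(4 - 3\right) = -7 + 1 = -6$)
$K{\left(l \right)} = - \frac{6}{l}$
$\left(L \left(-324\right) + \left(-86 - 78\right)^{2}\right) \left(\left(-9\right) 30 K{\left(2 \right)} - 30962\right) = \left(107 \left(-324\right) + \left(-86 - 78\right)^{2}\right) \left(\left(-9\right) 30 \left(- \frac{6}{2}\right) - 30962\right) = \left(-34668 + \left(-164\right)^{2}\right) \left(- 270 \left(\left(-6\right) \frac{1}{2}\right) - 30962\right) = \left(-34668 + 26896\right) \left(\left(-270\right) \left(-3\right) - 30962\right) = - 7772 \left(810 - 30962\right) = \left(-7772\right) \left(-30152\right) = 234341344$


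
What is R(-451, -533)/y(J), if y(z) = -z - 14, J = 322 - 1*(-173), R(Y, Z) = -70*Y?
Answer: -31570/509 ≈ -62.024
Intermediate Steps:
J = 495 (J = 322 + 173 = 495)
y(z) = -14 - z
R(-451, -533)/y(J) = (-70*(-451))/(-14 - 1*495) = 31570/(-14 - 495) = 31570/(-509) = 31570*(-1/509) = -31570/509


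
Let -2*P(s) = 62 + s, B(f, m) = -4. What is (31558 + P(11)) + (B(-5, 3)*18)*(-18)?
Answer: 65635/2 ≈ 32818.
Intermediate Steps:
P(s) = -31 - s/2 (P(s) = -(62 + s)/2 = -31 - s/2)
(31558 + P(11)) + (B(-5, 3)*18)*(-18) = (31558 + (-31 - ½*11)) - 4*18*(-18) = (31558 + (-31 - 11/2)) - 72*(-18) = (31558 - 73/2) + 1296 = 63043/2 + 1296 = 65635/2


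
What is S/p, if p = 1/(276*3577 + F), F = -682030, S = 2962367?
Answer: 904179580474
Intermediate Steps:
p = 1/305222 (p = 1/(276*3577 - 682030) = 1/(987252 - 682030) = 1/305222 ≈ 3.2763e-6)
S/p = 2962367/(1/305222) = 2962367*305222 = 904179580474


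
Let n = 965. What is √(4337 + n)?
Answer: √5302 ≈ 72.815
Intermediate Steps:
√(4337 + n) = √(4337 + 965) = √5302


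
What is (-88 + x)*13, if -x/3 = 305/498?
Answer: -193869/166 ≈ -1167.9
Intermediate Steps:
x = -305/166 (x = -915/498 = -3*305/498 = -305/166 ≈ -1.8373)
(-88 + x)*13 = (-88 - 305/166)*13 = -14913/166*13 = -193869/166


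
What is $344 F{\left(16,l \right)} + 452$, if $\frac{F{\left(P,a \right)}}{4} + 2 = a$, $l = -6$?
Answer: $-10556$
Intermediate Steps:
$F{\left(P,a \right)} = -8 + 4 a$
$344 F{\left(16,l \right)} + 452 = 344 \left(-8 + 4 \left(-6\right)\right) + 452 = 344 \left(-8 - 24\right) + 452 = 344 \left(-32\right) + 452 = -11008 + 452 = -10556$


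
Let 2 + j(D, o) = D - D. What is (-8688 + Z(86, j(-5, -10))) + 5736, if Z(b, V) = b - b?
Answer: -2952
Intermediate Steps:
j(D, o) = -2 (j(D, o) = -2 + (D - D) = -2 + 0 = -2)
Z(b, V) = 0
(-8688 + Z(86, j(-5, -10))) + 5736 = (-8688 + 0) + 5736 = -8688 + 5736 = -2952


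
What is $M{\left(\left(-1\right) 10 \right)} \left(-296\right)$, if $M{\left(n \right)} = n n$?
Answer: $-29600$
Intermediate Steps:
$M{\left(n \right)} = n^{2}$
$M{\left(\left(-1\right) 10 \right)} \left(-296\right) = \left(\left(-1\right) 10\right)^{2} \left(-296\right) = \left(-10\right)^{2} \left(-296\right) = 100 \left(-296\right) = -29600$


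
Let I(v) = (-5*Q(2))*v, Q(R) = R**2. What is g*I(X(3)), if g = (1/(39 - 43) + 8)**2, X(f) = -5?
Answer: 24025/4 ≈ 6006.3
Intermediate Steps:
I(v) = -20*v (I(v) = (-5*2**2)*v = (-5*4)*v = -20*v)
g = 961/16 (g = (1/(-4) + 8)**2 = (-1/4 + 8)**2 = (31/4)**2 = 961/16 ≈ 60.063)
g*I(X(3)) = 961*(-20*(-5))/16 = (961/16)*100 = 24025/4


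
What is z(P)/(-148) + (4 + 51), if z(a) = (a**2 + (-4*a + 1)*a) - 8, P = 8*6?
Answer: 3753/37 ≈ 101.43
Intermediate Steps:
P = 48
z(a) = -8 + a**2 + a*(1 - 4*a) (z(a) = (a**2 + (1 - 4*a)*a) - 8 = (a**2 + a*(1 - 4*a)) - 8 = -8 + a**2 + a*(1 - 4*a))
z(P)/(-148) + (4 + 51) = (-8 + 48 - 3*48**2)/(-148) + (4 + 51) = (-8 + 48 - 3*2304)*(-1/148) + 55 = (-8 + 48 - 6912)*(-1/148) + 55 = -6872*(-1/148) + 55 = 1718/37 + 55 = 3753/37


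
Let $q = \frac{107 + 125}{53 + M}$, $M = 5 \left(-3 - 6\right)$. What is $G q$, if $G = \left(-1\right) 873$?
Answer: $-25317$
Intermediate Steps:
$G = -873$
$M = -45$ ($M = 5 \left(-9\right) = -45$)
$q = 29$ ($q = \frac{107 + 125}{53 - 45} = \frac{232}{8} = 232 \cdot \frac{1}{8} = 29$)
$G q = \left(-873\right) 29 = -25317$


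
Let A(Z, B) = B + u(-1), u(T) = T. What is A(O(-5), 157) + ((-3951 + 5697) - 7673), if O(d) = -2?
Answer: -5771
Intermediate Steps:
A(Z, B) = -1 + B (A(Z, B) = B - 1 = -1 + B)
A(O(-5), 157) + ((-3951 + 5697) - 7673) = (-1 + 157) + ((-3951 + 5697) - 7673) = 156 + (1746 - 7673) = 156 - 5927 = -5771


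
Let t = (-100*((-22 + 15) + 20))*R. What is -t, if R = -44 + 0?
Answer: -57200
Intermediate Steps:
R = -44
t = 57200 (t = -100*((-22 + 15) + 20)*(-44) = -100*(-7 + 20)*(-44) = -100*13*(-44) = -1300*(-44) = 57200)
-t = -1*57200 = -57200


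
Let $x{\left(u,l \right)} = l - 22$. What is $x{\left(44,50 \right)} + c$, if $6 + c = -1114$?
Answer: $-1092$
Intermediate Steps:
$c = -1120$ ($c = -6 - 1114 = -1120$)
$x{\left(u,l \right)} = -22 + l$ ($x{\left(u,l \right)} = l - 22 = -22 + l$)
$x{\left(44,50 \right)} + c = \left(-22 + 50\right) - 1120 = 28 - 1120 = -1092$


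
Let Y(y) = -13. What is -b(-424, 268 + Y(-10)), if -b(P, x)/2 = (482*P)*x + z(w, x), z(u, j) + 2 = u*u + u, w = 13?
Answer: -104227320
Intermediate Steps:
z(u, j) = -2 + u + u**2 (z(u, j) = -2 + (u*u + u) = -2 + (u**2 + u) = -2 + (u + u**2) = -2 + u + u**2)
b(P, x) = -360 - 964*P*x (b(P, x) = -2*((482*P)*x + (-2 + 13 + 13**2)) = -2*(482*P*x + (-2 + 13 + 169)) = -2*(482*P*x + 180) = -2*(180 + 482*P*x) = -360 - 964*P*x)
-b(-424, 268 + Y(-10)) = -(-360 - 964*(-424)*(268 - 13)) = -(-360 - 964*(-424)*255) = -(-360 + 104227680) = -1*104227320 = -104227320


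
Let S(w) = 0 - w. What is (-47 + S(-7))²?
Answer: 1600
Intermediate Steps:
S(w) = -w
(-47 + S(-7))² = (-47 - 1*(-7))² = (-47 + 7)² = (-40)² = 1600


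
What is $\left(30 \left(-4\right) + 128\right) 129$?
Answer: $1032$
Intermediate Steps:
$\left(30 \left(-4\right) + 128\right) 129 = \left(-120 + 128\right) 129 = 8 \cdot 129 = 1032$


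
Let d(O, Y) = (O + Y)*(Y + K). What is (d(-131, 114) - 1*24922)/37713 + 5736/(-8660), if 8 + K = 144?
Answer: -3006098/2093555 ≈ -1.4359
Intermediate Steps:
K = 136 (K = -8 + 144 = 136)
d(O, Y) = (136 + Y)*(O + Y) (d(O, Y) = (O + Y)*(Y + 136) = (O + Y)*(136 + Y) = (136 + Y)*(O + Y))
(d(-131, 114) - 1*24922)/37713 + 5736/(-8660) = ((114**2 + 136*(-131) + 136*114 - 131*114) - 1*24922)/37713 + 5736/(-8660) = ((12996 - 17816 + 15504 - 14934) - 24922)*(1/37713) + 5736*(-1/8660) = (-4250 - 24922)*(1/37713) - 1434/2165 = -29172*1/37713 - 1434/2165 = -748/967 - 1434/2165 = -3006098/2093555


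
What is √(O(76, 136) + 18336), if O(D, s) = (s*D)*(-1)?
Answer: 40*√5 ≈ 89.443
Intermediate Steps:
O(D, s) = -D*s (O(D, s) = (D*s)*(-1) = -D*s)
√(O(76, 136) + 18336) = √(-1*76*136 + 18336) = √(-10336 + 18336) = √8000 = 40*√5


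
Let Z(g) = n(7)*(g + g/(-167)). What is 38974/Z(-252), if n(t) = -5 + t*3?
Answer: -3254329/334656 ≈ -9.7244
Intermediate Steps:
n(t) = -5 + 3*t
Z(g) = 2656*g/167 (Z(g) = (-5 + 3*7)*(g + g/(-167)) = (-5 + 21)*(g + g*(-1/167)) = 16*(g - g/167) = 16*(166*g/167) = 2656*g/167)
38974/Z(-252) = 38974/(((2656/167)*(-252))) = 38974/(-669312/167) = 38974*(-167/669312) = -3254329/334656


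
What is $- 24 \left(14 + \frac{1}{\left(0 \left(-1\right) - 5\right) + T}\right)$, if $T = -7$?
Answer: $-334$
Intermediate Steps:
$- 24 \left(14 + \frac{1}{\left(0 \left(-1\right) - 5\right) + T}\right) = - 24 \left(14 + \frac{1}{\left(0 \left(-1\right) - 5\right) - 7}\right) = - 24 \left(14 + \frac{1}{\left(0 - 5\right) - 7}\right) = - 24 \left(14 + \frac{1}{-5 - 7}\right) = - 24 \left(14 + \frac{1}{-12}\right) = - 24 \left(14 - \frac{1}{12}\right) = \left(-24\right) \frac{167}{12} = -334$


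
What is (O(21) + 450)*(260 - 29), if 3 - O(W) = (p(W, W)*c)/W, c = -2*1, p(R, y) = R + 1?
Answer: 105127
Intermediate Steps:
p(R, y) = 1 + R
c = -2
O(W) = 3 - (-2 - 2*W)/W (O(W) = 3 - (1 + W)*(-2)/W = 3 - (-2 - 2*W)/W)
(O(21) + 450)*(260 - 29) = ((5 + 2/21) + 450)*(260 - 29) = ((5 + 2*(1/21)) + 450)*231 = ((5 + 2/21) + 450)*231 = (107/21 + 450)*231 = (9557/21)*231 = 105127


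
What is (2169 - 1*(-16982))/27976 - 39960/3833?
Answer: -1044515177/107232008 ≈ -9.7407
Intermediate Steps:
(2169 - 1*(-16982))/27976 - 39960/3833 = (2169 + 16982)*(1/27976) - 39960*1/3833 = 19151*(1/27976) - 39960/3833 = 19151/27976 - 39960/3833 = -1044515177/107232008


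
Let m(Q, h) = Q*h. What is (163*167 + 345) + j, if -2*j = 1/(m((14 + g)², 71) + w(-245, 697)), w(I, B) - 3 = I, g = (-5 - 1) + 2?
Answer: 378095255/13716 ≈ 27566.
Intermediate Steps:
g = -4 (g = -6 + 2 = -4)
w(I, B) = 3 + I
j = -1/13716 (j = -1/(2*((14 - 4)²*71 + (3 - 245))) = -1/(2*(10²*71 - 242)) = -1/(2*(100*71 - 242)) = -1/(2*(7100 - 242)) = -½/6858 = -½*1/6858 = -1/13716 ≈ -7.2908e-5)
(163*167 + 345) + j = (163*167 + 345) - 1/13716 = (27221 + 345) - 1/13716 = 27566 - 1/13716 = 378095255/13716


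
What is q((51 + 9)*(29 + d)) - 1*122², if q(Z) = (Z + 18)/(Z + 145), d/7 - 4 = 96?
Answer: -653140582/43885 ≈ -14883.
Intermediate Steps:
d = 700 (d = 28 + 7*96 = 28 + 672 = 700)
q(Z) = (18 + Z)/(145 + Z)
q((51 + 9)*(29 + d)) - 1*122² = (18 + (51 + 9)*(29 + 700))/(145 + (51 + 9)*(29 + 700)) - 1*122² = (18 + 60*729)/(145 + 60*729) - 1*14884 = (18 + 43740)/(145 + 43740) - 14884 = 43758/43885 - 14884 = -653140582/43885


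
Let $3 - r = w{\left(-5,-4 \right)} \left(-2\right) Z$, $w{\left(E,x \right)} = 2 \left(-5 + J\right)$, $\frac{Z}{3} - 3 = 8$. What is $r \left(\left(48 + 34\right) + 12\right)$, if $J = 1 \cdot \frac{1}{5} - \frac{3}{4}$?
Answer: $- \frac{342912}{5} \approx -68582.0$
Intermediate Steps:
$Z = 33$ ($Z = 9 + 3 \cdot 8 = 9 + 24 = 33$)
$J = - \frac{11}{20}$ ($J = 1 \cdot \frac{1}{5} - \frac{3}{4} = \frac{1}{5} - \frac{3}{4} = - \frac{11}{20} \approx -0.55$)
$w{\left(E,x \right)} = - \frac{111}{10}$ ($w{\left(E,x \right)} = 2 \left(-5 - \frac{11}{20}\right) = 2 \left(- \frac{111}{20}\right) = - \frac{111}{10}$)
$r = - \frac{3648}{5}$ ($r = 3 - \left(- \frac{111}{10}\right) \left(-2\right) 33 = 3 - \frac{111}{5} \cdot 33 = 3 - \frac{3663}{5} = - \frac{3648}{5} \approx -729.6$)
$r \left(\left(48 + 34\right) + 12\right) = - \frac{3648 \left(\left(48 + 34\right) + 12\right)}{5} = - \frac{3648 \left(82 + 12\right)}{5} = \left(- \frac{3648}{5}\right) 94 = - \frac{342912}{5}$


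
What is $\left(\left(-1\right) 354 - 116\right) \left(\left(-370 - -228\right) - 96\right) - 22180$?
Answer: $89680$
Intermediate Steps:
$\left(\left(-1\right) 354 - 116\right) \left(\left(-370 - -228\right) - 96\right) - 22180 = \left(-354 - 116\right) \left(\left(-370 + 228\right) - 96\right) - 22180 = - 470 \left(-142 - 96\right) - 22180 = \left(-470\right) \left(-238\right) - 22180 = 111860 - 22180 = 89680$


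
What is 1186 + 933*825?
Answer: 770911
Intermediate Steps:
1186 + 933*825 = 1186 + 769725 = 770911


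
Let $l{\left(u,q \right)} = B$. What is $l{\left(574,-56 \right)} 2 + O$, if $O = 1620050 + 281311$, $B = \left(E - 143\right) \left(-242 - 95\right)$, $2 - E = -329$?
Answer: $1774649$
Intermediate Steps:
$E = 331$ ($E = 2 - -329 = 2 + 329 = 331$)
$B = -63356$ ($B = \left(331 - 143\right) \left(-242 - 95\right) = 188 \left(-337\right) = -63356$)
$l{\left(u,q \right)} = -63356$
$O = 1901361$
$l{\left(574,-56 \right)} 2 + O = \left(-63356\right) 2 + 1901361 = -126712 + 1901361 = 1774649$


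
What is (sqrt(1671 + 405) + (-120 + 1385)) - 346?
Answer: 919 + 2*sqrt(519) ≈ 964.56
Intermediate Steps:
(sqrt(1671 + 405) + (-120 + 1385)) - 346 = (sqrt(2076) + 1265) - 346 = (2*sqrt(519) + 1265) - 346 = (1265 + 2*sqrt(519)) - 346 = 919 + 2*sqrt(519)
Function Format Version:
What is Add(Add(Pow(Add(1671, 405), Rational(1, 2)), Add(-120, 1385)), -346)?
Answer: Add(919, Mul(2, Pow(519, Rational(1, 2)))) ≈ 964.56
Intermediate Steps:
Add(Add(Pow(Add(1671, 405), Rational(1, 2)), Add(-120, 1385)), -346) = Add(Add(Pow(2076, Rational(1, 2)), 1265), -346) = Add(Add(Mul(2, Pow(519, Rational(1, 2))), 1265), -346) = Add(Add(1265, Mul(2, Pow(519, Rational(1, 2)))), -346) = Add(919, Mul(2, Pow(519, Rational(1, 2))))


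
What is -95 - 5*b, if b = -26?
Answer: 35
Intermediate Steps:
-95 - 5*b = -95 - 5*(-26) = -95 + 130 = 35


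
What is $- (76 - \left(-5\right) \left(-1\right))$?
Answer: $-71$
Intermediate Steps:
$- (76 - \left(-5\right) \left(-1\right)) = - (76 - 5) = \left(-1\right) 71 = -71$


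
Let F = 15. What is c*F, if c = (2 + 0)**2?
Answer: 60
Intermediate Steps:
c = 4 (c = 2**2 = 4)
c*F = 4*15 = 60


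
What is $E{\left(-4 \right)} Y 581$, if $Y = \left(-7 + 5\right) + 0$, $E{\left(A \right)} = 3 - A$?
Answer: $-8134$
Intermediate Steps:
$Y = -2$ ($Y = -2 + 0 = -2$)
$E{\left(-4 \right)} Y 581 = \left(3 - -4\right) \left(-2\right) 581 = \left(3 + 4\right) \left(-2\right) 581 = 7 \left(-2\right) 581 = \left(-14\right) 581 = -8134$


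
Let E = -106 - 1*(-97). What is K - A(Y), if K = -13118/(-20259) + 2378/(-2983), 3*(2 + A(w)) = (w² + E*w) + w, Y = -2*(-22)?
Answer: -31796590930/60432597 ≈ -526.15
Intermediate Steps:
E = -9 (E = -106 + 97 = -9)
Y = 44
A(w) = -2 - 8*w/3 + w²/3 (A(w) = -2 + ((w² - 9*w) + w)/3 = -2 + (w² - 8*w)/3 = -2 + (-8*w/3 + w²/3) = -2 - 8*w/3 + w²/3)
K = -9044908/60432597 (K = -13118*(-1/20259) + 2378*(-1/2983) = 13118/20259 - 2378/2983 = -9044908/60432597 ≈ -0.14967)
K - A(Y) = -9044908/60432597 - (-2 - 8/3*44 + (⅓)*44²) = -9044908/60432597 - (-2 - 352/3 + (⅓)*1936) = -9044908/60432597 - (-2 - 352/3 + 1936/3) = -9044908/60432597 - 1*526 = -9044908/60432597 - 526 = -31796590930/60432597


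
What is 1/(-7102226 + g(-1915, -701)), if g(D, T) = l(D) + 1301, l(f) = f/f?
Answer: -1/7100924 ≈ -1.4083e-7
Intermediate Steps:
l(f) = 1
g(D, T) = 1302 (g(D, T) = 1 + 1301 = 1302)
1/(-7102226 + g(-1915, -701)) = 1/(-7102226 + 1302) = 1/(-7100924) = -1/7100924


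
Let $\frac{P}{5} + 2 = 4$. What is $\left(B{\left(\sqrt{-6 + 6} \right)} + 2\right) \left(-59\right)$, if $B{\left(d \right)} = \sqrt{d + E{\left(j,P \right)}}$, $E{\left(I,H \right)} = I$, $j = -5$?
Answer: $-118 - 59 i \sqrt{5} \approx -118.0 - 131.93 i$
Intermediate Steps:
$P = 10$ ($P = -10 + 5 \cdot 4 = -10 + 20 = 10$)
$B{\left(d \right)} = \sqrt{-5 + d}$ ($B{\left(d \right)} = \sqrt{d - 5} = \sqrt{-5 + d}$)
$\left(B{\left(\sqrt{-6 + 6} \right)} + 2\right) \left(-59\right) = \left(\sqrt{-5 + \sqrt{-6 + 6}} + 2\right) \left(-59\right) = \left(\sqrt{-5 + \sqrt{0}} + 2\right) \left(-59\right) = \left(\sqrt{-5 + 0} + 2\right) \left(-59\right) = \left(\sqrt{-5} + 2\right) \left(-59\right) = \left(i \sqrt{5} + 2\right) \left(-59\right) = \left(2 + i \sqrt{5}\right) \left(-59\right) = -118 - 59 i \sqrt{5}$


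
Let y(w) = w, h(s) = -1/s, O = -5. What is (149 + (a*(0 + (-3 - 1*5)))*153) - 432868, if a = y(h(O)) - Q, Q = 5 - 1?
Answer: -2140339/5 ≈ -4.2807e+5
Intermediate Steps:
Q = 4
a = -19/5 (a = -1/(-5) - 1*4 = -1*(-1/5) - 4 = 1/5 - 4 = -19/5 ≈ -3.8000)
(149 + (a*(0 + (-3 - 1*5)))*153) - 432868 = (149 - 19*(0 + (-3 - 1*5))/5*153) - 432868 = (149 - 19*(0 + (-3 - 5))/5*153) - 432868 = (149 - 19*(0 - 8)/5*153) - 432868 = (149 - 19/5*(-8)*153) - 432868 = (149 + (152/5)*153) - 432868 = (149 + 23256/5) - 432868 = 24001/5 - 432868 = -2140339/5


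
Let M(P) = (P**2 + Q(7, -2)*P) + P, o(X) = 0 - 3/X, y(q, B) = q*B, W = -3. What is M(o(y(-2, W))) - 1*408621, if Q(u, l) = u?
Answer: -1634499/4 ≈ -4.0863e+5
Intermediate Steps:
y(q, B) = B*q
o(X) = -3/X
M(P) = P**2 + 8*P (M(P) = (P**2 + 7*P) + P = P**2 + 8*P)
M(o(y(-2, W))) - 1*408621 = (-3/((-3*(-2))))*(8 - 3/((-3*(-2)))) - 1*408621 = (-3/6)*(8 - 3/6) - 408621 = (-3*1/6)*(8 - 3*1/6) - 408621 = -(8 - 1/2)/2 - 408621 = -1/2*15/2 - 408621 = -15/4 - 408621 = -1634499/4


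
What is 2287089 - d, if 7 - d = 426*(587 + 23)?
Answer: 2546942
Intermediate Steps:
d = -259853 (d = 7 - 426*(587 + 23) = 7 - 426*610 = 7 - 1*259860 = 7 - 259860 = -259853)
2287089 - d = 2287089 - 1*(-259853) = 2287089 + 259853 = 2546942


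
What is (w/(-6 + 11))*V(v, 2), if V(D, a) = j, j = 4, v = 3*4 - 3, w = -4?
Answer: -16/5 ≈ -3.2000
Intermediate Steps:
v = 9 (v = 12 - 3 = 9)
V(D, a) = 4
(w/(-6 + 11))*V(v, 2) = (-4/(-6 + 11))*4 = (-4/5)*4 = ((⅕)*(-4))*4 = -⅘*4 = -16/5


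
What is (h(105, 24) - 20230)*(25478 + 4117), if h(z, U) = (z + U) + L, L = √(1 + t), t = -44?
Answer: -594889095 + 29595*I*√43 ≈ -5.9489e+8 + 1.9407e+5*I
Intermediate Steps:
L = I*√43 (L = √(1 - 44) = √(-43) = I*√43 ≈ 6.5574*I)
h(z, U) = U + z + I*√43 (h(z, U) = (z + U) + I*√43 = (U + z) + I*√43 = U + z + I*√43)
(h(105, 24) - 20230)*(25478 + 4117) = ((24 + 105 + I*√43) - 20230)*(25478 + 4117) = ((129 + I*√43) - 20230)*29595 = (-20101 + I*√43)*29595 = -594889095 + 29595*I*√43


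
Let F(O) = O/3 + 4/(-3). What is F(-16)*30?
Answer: -200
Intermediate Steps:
F(O) = -4/3 + O/3 (F(O) = O*(1/3) + 4*(-1/3) = O/3 - 4/3 = -4/3 + O/3)
F(-16)*30 = (-4/3 + (1/3)*(-16))*30 = (-4/3 - 16/3)*30 = -20/3*30 = -200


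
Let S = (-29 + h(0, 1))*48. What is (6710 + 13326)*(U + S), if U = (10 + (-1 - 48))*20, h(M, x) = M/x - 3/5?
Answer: -220476144/5 ≈ -4.4095e+7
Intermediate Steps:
h(M, x) = -3/5 + M/x (h(M, x) = M/x - 3*1/5 = M/x - 3/5 = -3/5 + M/x)
S = -7104/5 (S = (-29 + (-3/5 + 0/1))*48 = (-29 + (-3/5 + 0*1))*48 = (-29 + (-3/5 + 0))*48 = (-29 - 3/5)*48 = -148/5*48 = -7104/5 ≈ -1420.8)
U = -780 (U = (10 - 49)*20 = -39*20 = -780)
(6710 + 13326)*(U + S) = (6710 + 13326)*(-780 - 7104/5) = 20036*(-11004/5) = -220476144/5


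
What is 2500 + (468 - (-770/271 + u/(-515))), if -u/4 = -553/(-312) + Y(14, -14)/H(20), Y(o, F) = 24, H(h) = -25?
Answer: 808517949173/272151750 ≈ 2970.8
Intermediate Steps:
u = -6337/1950 (u = -4*(-553/(-312) + 24/(-25)) = -4*(-553*(-1/312) + 24*(-1/25)) = -4*(553/312 - 24/25) = -4*6337/7800 = -6337/1950 ≈ -3.2497)
2500 + (468 - (-770/271 + u/(-515))) = 2500 + (468 - (-770/271 - 6337/1950/(-515))) = 2500 + (468 - (-770*1/271 - 6337/1950*(-1/515))) = 2500 + (468 - (-770/271 + 6337/1004250)) = 2500 + (468 - 1*(-771555173/272151750)) = 2500 + (468 + 771555173/272151750) = 2500 + 128138574173/272151750 = 808517949173/272151750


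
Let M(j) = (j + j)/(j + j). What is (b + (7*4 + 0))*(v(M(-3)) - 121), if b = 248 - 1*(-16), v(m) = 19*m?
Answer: -29784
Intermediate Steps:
M(j) = 1 (M(j) = (2*j)/((2*j)) = (2*j)*(1/(2*j)) = 1)
b = 264 (b = 248 + 16 = 264)
(b + (7*4 + 0))*(v(M(-3)) - 121) = (264 + (7*4 + 0))*(19*1 - 121) = (264 + (28 + 0))*(19 - 121) = (264 + 28)*(-102) = 292*(-102) = -29784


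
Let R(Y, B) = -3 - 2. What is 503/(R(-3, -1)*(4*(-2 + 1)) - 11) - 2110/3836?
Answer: 955259/17262 ≈ 55.339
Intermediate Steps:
R(Y, B) = -5
503/(R(-3, -1)*(4*(-2 + 1)) - 11) - 2110/3836 = 503/(-20*(-2 + 1) - 11) - 2110/3836 = 503/(-20*(-1) - 11) - 2110*1/3836 = 503/(-5*(-4) - 11) - 1055/1918 = 503/(20 - 11) - 1055/1918 = 503/9 - 1055/1918 = 955259/17262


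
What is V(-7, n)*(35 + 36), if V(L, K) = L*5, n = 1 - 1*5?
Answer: -2485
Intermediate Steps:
n = -4 (n = 1 - 5 = -4)
V(L, K) = 5*L
V(-7, n)*(35 + 36) = (5*(-7))*(35 + 36) = -35*71 = -2485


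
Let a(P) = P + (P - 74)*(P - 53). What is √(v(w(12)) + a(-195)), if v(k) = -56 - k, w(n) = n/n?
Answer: 2*√16615 ≈ 257.80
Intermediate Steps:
w(n) = 1
a(P) = P + (-74 + P)*(-53 + P)
√(v(w(12)) + a(-195)) = √((-56 - 1*1) + (3922 + (-195)² - 126*(-195))) = √((-56 - 1) + (3922 + 38025 + 24570)) = √(-57 + 66517) = √66460 = 2*√16615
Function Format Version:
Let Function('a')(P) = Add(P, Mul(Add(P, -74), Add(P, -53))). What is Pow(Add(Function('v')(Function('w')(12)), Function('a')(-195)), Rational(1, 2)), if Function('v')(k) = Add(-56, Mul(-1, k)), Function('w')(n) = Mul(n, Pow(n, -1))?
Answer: Mul(2, Pow(16615, Rational(1, 2))) ≈ 257.80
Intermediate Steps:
Function('w')(n) = 1
Function('a')(P) = Add(P, Mul(Add(-74, P), Add(-53, P)))
Pow(Add(Function('v')(Function('w')(12)), Function('a')(-195)), Rational(1, 2)) = Pow(Add(Add(-56, Mul(-1, 1)), Add(3922, Pow(-195, 2), Mul(-126, -195))), Rational(1, 2)) = Pow(Add(Add(-56, -1), Add(3922, 38025, 24570)), Rational(1, 2)) = Pow(Add(-57, 66517), Rational(1, 2)) = Pow(66460, Rational(1, 2)) = Mul(2, Pow(16615, Rational(1, 2)))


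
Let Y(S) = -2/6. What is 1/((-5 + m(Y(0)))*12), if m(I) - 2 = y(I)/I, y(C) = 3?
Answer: -1/144 ≈ -0.0069444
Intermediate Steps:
Y(S) = -⅓ (Y(S) = -2*⅙ = -⅓)
m(I) = 2 + 3/I
1/((-5 + m(Y(0)))*12) = 1/((-5 + (2 + 3/(-⅓)))*12) = 1/((-5 + (2 + 3*(-3)))*12) = 1/((-5 + (2 - 9))*12) = 1/((-5 - 7)*12) = 1/(-12*12) = 1/(-144) = -1/144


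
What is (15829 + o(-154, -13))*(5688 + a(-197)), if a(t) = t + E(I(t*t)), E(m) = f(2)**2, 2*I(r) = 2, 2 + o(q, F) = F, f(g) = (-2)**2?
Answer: 87087698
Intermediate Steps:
f(g) = 4
o(q, F) = -2 + F
I(r) = 1 (I(r) = (1/2)*2 = 1)
E(m) = 16 (E(m) = 4**2 = 16)
a(t) = 16 + t (a(t) = t + 16 = 16 + t)
(15829 + o(-154, -13))*(5688 + a(-197)) = (15829 + (-2 - 13))*(5688 + (16 - 197)) = (15829 - 15)*(5688 - 181) = 15814*5507 = 87087698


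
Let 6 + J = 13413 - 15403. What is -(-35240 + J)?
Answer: 37236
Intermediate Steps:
J = -1996 (J = -6 + (13413 - 15403) = -6 - 1990 = -1996)
-(-35240 + J) = -(-35240 - 1996) = -1*(-37236) = 37236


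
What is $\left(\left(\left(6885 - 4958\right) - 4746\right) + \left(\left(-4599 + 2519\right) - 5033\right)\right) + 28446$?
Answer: $18514$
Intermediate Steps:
$\left(\left(\left(6885 - 4958\right) - 4746\right) + \left(\left(-4599 + 2519\right) - 5033\right)\right) + 28446 = \left(\left(\left(6885 - 4958\right) - 4746\right) - 7113\right) + 28446 = \left(\left(1927 - 4746\right) - 7113\right) + 28446 = \left(-2819 - 7113\right) + 28446 = -9932 + 28446 = 18514$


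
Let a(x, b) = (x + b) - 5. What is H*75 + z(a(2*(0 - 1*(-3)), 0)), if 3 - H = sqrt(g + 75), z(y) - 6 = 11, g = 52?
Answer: 242 - 75*sqrt(127) ≈ -603.21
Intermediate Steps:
a(x, b) = -5 + b + x (a(x, b) = (b + x) - 5 = -5 + b + x)
z(y) = 17 (z(y) = 6 + 11 = 17)
H = 3 - sqrt(127) (H = 3 - sqrt(52 + 75) = 3 - sqrt(127) ≈ -8.2694)
H*75 + z(a(2*(0 - 1*(-3)), 0)) = (3 - sqrt(127))*75 + 17 = (225 - 75*sqrt(127)) + 17 = 242 - 75*sqrt(127)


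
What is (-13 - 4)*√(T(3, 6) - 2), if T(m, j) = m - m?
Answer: -17*I*√2 ≈ -24.042*I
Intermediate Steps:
T(m, j) = 0
(-13 - 4)*√(T(3, 6) - 2) = (-13 - 4)*√(0 - 2) = -17*I*√2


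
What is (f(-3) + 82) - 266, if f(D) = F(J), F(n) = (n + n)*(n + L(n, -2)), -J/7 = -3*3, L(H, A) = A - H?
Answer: -436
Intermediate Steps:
J = 63 (J = -(-21)*3 = -7*(-9) = 63)
F(n) = -4*n (F(n) = (n + n)*(n + (-2 - n)) = (2*n)*(-2) = -4*n)
f(D) = -252 (f(D) = -4*63 = -252)
(f(-3) + 82) - 266 = (-252 + 82) - 266 = -170 - 266 = -436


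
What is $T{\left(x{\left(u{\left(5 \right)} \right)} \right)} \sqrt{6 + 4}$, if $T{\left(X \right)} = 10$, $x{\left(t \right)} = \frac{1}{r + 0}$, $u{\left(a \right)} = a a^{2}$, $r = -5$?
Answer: $10 \sqrt{10} \approx 31.623$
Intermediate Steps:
$u{\left(a \right)} = a^{3}$
$x{\left(t \right)} = - \frac{1}{5}$ ($x{\left(t \right)} = \frac{1}{-5 + 0} = \frac{1}{-5} = - \frac{1}{5}$)
$T{\left(x{\left(u{\left(5 \right)} \right)} \right)} \sqrt{6 + 4} = 10 \sqrt{6 + 4} = 10 \sqrt{10}$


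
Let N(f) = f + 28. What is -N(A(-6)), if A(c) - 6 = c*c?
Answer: -70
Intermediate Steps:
A(c) = 6 + c**2 (A(c) = 6 + c*c = 6 + c**2)
N(f) = 28 + f
-N(A(-6)) = -(28 + (6 + (-6)**2)) = -(28 + (6 + 36)) = -(28 + 42) = -1*70 = -70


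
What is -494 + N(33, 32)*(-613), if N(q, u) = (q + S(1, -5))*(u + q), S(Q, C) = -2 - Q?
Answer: -1195844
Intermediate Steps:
N(q, u) = (-3 + q)*(q + u) (N(q, u) = (q + (-2 - 1*1))*(u + q) = (q + (-2 - 1))*(q + u) = (q - 3)*(q + u) = (-3 + q)*(q + u))
-494 + N(33, 32)*(-613) = -494 + (33**2 - 3*33 - 3*32 + 33*32)*(-613) = -494 + (1089 - 99 - 96 + 1056)*(-613) = -494 + 1950*(-613) = -494 - 1195350 = -1195844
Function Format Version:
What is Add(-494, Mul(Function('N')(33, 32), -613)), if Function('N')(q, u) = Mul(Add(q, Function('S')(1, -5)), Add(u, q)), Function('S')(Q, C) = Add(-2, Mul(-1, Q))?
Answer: -1195844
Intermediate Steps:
Function('N')(q, u) = Mul(Add(-3, q), Add(q, u)) (Function('N')(q, u) = Mul(Add(q, Add(-2, Mul(-1, 1))), Add(u, q)) = Mul(Add(q, Add(-2, -1)), Add(q, u)) = Mul(Add(q, -3), Add(q, u)) = Mul(Add(-3, q), Add(q, u)))
Add(-494, Mul(Function('N')(33, 32), -613)) = Add(-494, Mul(Add(Pow(33, 2), Mul(-3, 33), Mul(-3, 32), Mul(33, 32)), -613)) = Add(-494, Mul(Add(1089, -99, -96, 1056), -613)) = Add(-494, Mul(1950, -613)) = Add(-494, -1195350) = -1195844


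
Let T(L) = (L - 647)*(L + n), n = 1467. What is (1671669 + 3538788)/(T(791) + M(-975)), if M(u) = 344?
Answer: 5210457/325496 ≈ 16.008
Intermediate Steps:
T(L) = (-647 + L)*(1467 + L) (T(L) = (L - 647)*(L + 1467) = (-647 + L)*(1467 + L))
(1671669 + 3538788)/(T(791) + M(-975)) = (1671669 + 3538788)/((-949149 + 791² + 820*791) + 344) = 5210457/((-949149 + 625681 + 648620) + 344) = 5210457/(325152 + 344) = 5210457/325496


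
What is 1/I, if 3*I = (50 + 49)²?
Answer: 1/3267 ≈ 0.00030609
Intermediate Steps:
I = 3267 (I = (50 + 49)²/3 = (⅓)*99² = (⅓)*9801 = 3267)
1/I = 1/3267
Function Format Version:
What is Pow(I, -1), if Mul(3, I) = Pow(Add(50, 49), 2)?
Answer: Rational(1, 3267) ≈ 0.00030609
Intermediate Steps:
I = 3267 (I = Mul(Rational(1, 3), Pow(Add(50, 49), 2)) = Mul(Rational(1, 3), Pow(99, 2)) = Mul(Rational(1, 3), 9801) = 3267)
Pow(I, -1) = Pow(3267, -1) = Rational(1, 3267)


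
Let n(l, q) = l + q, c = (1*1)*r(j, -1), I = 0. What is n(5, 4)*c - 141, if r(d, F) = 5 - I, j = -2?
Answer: -96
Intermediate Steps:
r(d, F) = 5 (r(d, F) = 5 - 1*0 = 5 + 0 = 5)
c = 5 (c = (1*1)*5 = 1*5 = 5)
n(5, 4)*c - 141 = (5 + 4)*5 - 141 = 9*5 - 141 = 45 - 141 = -96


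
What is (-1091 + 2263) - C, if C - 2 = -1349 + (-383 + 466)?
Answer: 2436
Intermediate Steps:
C = -1264 (C = 2 + (-1349 + (-383 + 466)) = 2 + (-1349 + 83) = 2 - 1266 = -1264)
(-1091 + 2263) - C = (-1091 + 2263) - 1*(-1264) = 1172 + 1264 = 2436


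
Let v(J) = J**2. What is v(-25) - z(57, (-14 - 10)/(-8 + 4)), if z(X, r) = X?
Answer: 568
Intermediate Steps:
v(-25) - z(57, (-14 - 10)/(-8 + 4)) = (-25)**2 - 1*57 = 625 - 57 = 568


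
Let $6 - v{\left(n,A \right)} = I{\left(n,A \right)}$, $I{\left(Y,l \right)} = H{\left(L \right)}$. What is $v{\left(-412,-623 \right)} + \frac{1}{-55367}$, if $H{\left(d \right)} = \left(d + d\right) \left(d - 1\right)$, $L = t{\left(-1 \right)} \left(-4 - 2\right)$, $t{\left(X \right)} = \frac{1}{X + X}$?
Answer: $- \frac{332203}{55367} \approx -6.0$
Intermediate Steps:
$t{\left(X \right)} = \frac{1}{2 X}$
$L = 3$ ($L = \frac{1}{2 \left(-1\right)} \left(-4 - 2\right) = \frac{1}{2} \left(-1\right) \left(-6\right) = \left(- \frac{1}{2}\right) \left(-6\right) = 3$)
$H{\left(d \right)} = 2 d \left(-1 + d\right)$
$I{\left(Y,l \right)} = 12$ ($I{\left(Y,l \right)} = 2 \cdot 3 \left(-1 + 3\right) = 2 \cdot 3 \cdot 2 = 12$)
$v{\left(n,A \right)} = -6$ ($v{\left(n,A \right)} = 6 - 12 = -6$)
$v{\left(-412,-623 \right)} + \frac{1}{-55367} = -6 + \frac{1}{-55367} = -6 - \frac{1}{55367} = - \frac{332203}{55367}$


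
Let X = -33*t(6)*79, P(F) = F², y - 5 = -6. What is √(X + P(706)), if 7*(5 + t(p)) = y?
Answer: 2*√6270082/7 ≈ 715.43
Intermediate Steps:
y = -1 (y = 5 - 6 = -1)
t(p) = -36/7 (t(p) = -5 + (⅐)*(-1) = -5 - ⅐ = -36/7)
X = 93852/7 (X = -33*(-36/7)*79 = (1188/7)*79 = 93852/7 ≈ 13407.)
√(X + P(706)) = √(93852/7 + 706²) = √(93852/7 + 498436) = √(3582904/7) = 2*√6270082/7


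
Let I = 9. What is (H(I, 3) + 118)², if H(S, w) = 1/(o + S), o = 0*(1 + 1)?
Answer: 1129969/81 ≈ 13950.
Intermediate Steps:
o = 0 (o = 0*2 = 0)
H(S, w) = 1/S (H(S, w) = 1/(0 + S) = 1/S)
(H(I, 3) + 118)² = (1/9 + 118)² = (⅑ + 118)² = (1063/9)² = 1129969/81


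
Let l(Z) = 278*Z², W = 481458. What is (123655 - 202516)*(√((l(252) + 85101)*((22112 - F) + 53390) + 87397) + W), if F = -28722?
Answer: -37968259338 - 78861*√1848851823109 ≈ -1.4520e+11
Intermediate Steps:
(123655 - 202516)*(√((l(252) + 85101)*((22112 - F) + 53390) + 87397) + W) = (123655 - 202516)*(√((278*252² + 85101)*((22112 - 1*(-28722)) + 53390) + 87397) + 481458) = -78861*(√((278*63504 + 85101)*((22112 + 28722) + 53390) + 87397) + 481458) = -78861*(√((17654112 + 85101)*(50834 + 53390) + 87397) + 481458) = -78861*(√(17739213*104224 + 87397) + 481458) = -78861*(√(1848851735712 + 87397) + 481458) = -78861*(√1848851823109 + 481458) = -78861*(481458 + √1848851823109) = -37968259338 - 78861*√1848851823109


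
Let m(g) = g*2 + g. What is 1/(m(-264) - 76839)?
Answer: -1/77631 ≈ -1.2881e-5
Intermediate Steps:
m(g) = 3*g (m(g) = 2*g + g = 3*g)
1/(m(-264) - 76839) = 1/(3*(-264) - 76839) = 1/(-792 - 76839) = 1/(-77631) = -1/77631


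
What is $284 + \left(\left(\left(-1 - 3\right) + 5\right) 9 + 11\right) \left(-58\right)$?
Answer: $-876$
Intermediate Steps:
$284 + \left(\left(\left(-1 - 3\right) + 5\right) 9 + 11\right) \left(-58\right) = 284 + \left(\left(-4 + 5\right) 9 + 11\right) \left(-58\right) = 284 + \left(1 \cdot 9 + 11\right) \left(-58\right) = 284 + \left(9 + 11\right) \left(-58\right) = 284 + 20 \left(-58\right) = 284 - 1160 = -876$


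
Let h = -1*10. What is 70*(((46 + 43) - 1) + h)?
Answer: 5460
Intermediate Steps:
h = -10
70*(((46 + 43) - 1) + h) = 70*(((46 + 43) - 1) - 10) = 70*((89 - 1) - 10) = 70*(88 - 10) = 70*78 = 5460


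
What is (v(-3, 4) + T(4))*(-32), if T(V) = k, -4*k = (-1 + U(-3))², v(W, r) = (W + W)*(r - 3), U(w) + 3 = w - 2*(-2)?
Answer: 264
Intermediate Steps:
U(w) = 1 + w (U(w) = -3 + (w - 2*(-2)) = -3 + (w + 4) = -3 + (4 + w) = 1 + w)
v(W, r) = 2*W*(-3 + r) (v(W, r) = (2*W)*(-3 + r) = 2*W*(-3 + r))
k = -9/4 (k = -(-1 + (1 - 3))²/4 = -(-1 - 2)²/4 = -¼*(-3)² = -¼*9 = -9/4 ≈ -2.2500)
T(V) = -9/4
(v(-3, 4) + T(4))*(-32) = (2*(-3)*(-3 + 4) - 9/4)*(-32) = (2*(-3)*1 - 9/4)*(-32) = (-6 - 9/4)*(-32) = -33/4*(-32) = 264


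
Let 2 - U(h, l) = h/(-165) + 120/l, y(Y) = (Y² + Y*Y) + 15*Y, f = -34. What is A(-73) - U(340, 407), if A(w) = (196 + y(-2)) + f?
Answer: 15122/111 ≈ 136.23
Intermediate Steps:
y(Y) = 2*Y² + 15*Y (y(Y) = (Y² + Y²) + 15*Y = 2*Y² + 15*Y)
U(h, l) = 2 - 120/l + h/165 (U(h, l) = 2 - (h/(-165) + 120/l) = 2 - (h*(-1/165) + 120/l) = 2 - (-h/165 + 120/l) = 2 - (120/l - h/165) = 2 + (-120/l + h/165) = 2 - 120/l + h/165)
A(w) = 140 (A(w) = (196 - 2*(15 + 2*(-2))) - 34 = (196 - 2*(15 - 4)) - 34 = (196 - 2*11) - 34 = (196 - 22) - 34 = 174 - 34 = 140)
A(-73) - U(340, 407) = 140 - (2 - 120/407 + (1/165)*340) = 140 - (2 - 120*1/407 + 68/33) = 140 - (2 - 120/407 + 68/33) = 140 - 1*418/111 = 140 - 418/111 = 15122/111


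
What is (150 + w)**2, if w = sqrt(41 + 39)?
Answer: 22580 + 1200*sqrt(5) ≈ 25263.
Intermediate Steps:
w = 4*sqrt(5) (w = sqrt(80) = 4*sqrt(5) ≈ 8.9443)
(150 + w)**2 = (150 + 4*sqrt(5))**2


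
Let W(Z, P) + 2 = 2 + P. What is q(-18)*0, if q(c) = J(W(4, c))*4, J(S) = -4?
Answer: 0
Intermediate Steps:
W(Z, P) = P (W(Z, P) = -2 + (2 + P) = P)
q(c) = -16 (q(c) = -4*4 = -16)
q(-18)*0 = -16*0 = 0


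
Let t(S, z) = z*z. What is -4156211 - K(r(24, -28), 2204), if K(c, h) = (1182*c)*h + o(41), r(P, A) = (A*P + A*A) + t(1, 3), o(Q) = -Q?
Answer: -319376658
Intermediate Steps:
t(S, z) = z**2
r(P, A) = 9 + A**2 + A*P (r(P, A) = (A*P + A*A) + 3**2 = (A*P + A**2) + 9 = (A**2 + A*P) + 9 = 9 + A**2 + A*P)
K(c, h) = -41 + 1182*c*h (K(c, h) = (1182*c)*h - 1*41 = 1182*c*h - 41 = -41 + 1182*c*h)
-4156211 - K(r(24, -28), 2204) = -4156211 - (-41 + 1182*(9 + (-28)**2 - 28*24)*2204) = -4156211 - (-41 + 1182*(9 + 784 - 672)*2204) = -4156211 - (-41 + 1182*121*2204) = -4156211 - (-41 + 315220488) = -4156211 - 1*315220447 = -4156211 - 315220447 = -319376658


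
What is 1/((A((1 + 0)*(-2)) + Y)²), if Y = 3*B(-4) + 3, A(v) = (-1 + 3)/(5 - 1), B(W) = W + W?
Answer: 4/1681 ≈ 0.0023795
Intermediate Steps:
B(W) = 2*W
A(v) = ½ (A(v) = 2/4 = 2*(¼) = ½)
Y = -21 (Y = 3*(2*(-4)) + 3 = 3*(-8) + 3 = -24 + 3 = -21)
1/((A((1 + 0)*(-2)) + Y)²) = 1/((½ - 21)²) = 1/((-41/2)²) = 1/(1681/4) = 4/1681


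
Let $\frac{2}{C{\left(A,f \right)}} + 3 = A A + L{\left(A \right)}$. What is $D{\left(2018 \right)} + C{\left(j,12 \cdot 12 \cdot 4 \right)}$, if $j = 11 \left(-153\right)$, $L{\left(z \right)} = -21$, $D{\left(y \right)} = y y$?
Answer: $\frac{11534715198662}{2832465} \approx 4.0723 \cdot 10^{6}$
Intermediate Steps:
$D{\left(y \right)} = y^{2}$
$j = -1683$
$C{\left(A,f \right)} = \frac{2}{-24 + A^{2}}$ ($C{\left(A,f \right)} = \frac{2}{-3 + \left(A A - 21\right)} = \frac{2}{-3 + \left(A^{2} - 21\right)} = \frac{2}{-3 + \left(-21 + A^{2}\right)} = \frac{2}{-24 + A^{2}}$)
$D{\left(2018 \right)} + C{\left(j,12 \cdot 12 \cdot 4 \right)} = 2018^{2} + \frac{2}{-24 + \left(-1683\right)^{2}} = 4072324 + \frac{2}{-24 + 2832489} = 4072324 + \frac{2}{2832465} = \frac{11534715198662}{2832465}$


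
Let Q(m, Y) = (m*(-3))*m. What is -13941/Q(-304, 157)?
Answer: 4647/92416 ≈ 0.050283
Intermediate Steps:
Q(m, Y) = -3*m² (Q(m, Y) = (-3*m)*m = -3*m²)
-13941/Q(-304, 157) = -13941/((-3*(-304)²)) = -13941/((-3*92416)) = -13941/(-277248) = -13941*(-1/277248) = 4647/92416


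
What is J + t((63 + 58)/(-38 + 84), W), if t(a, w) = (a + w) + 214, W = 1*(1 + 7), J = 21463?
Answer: 997631/46 ≈ 21688.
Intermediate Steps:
W = 8 (W = 1*8 = 8)
t(a, w) = 214 + a + w
J + t((63 + 58)/(-38 + 84), W) = 21463 + (214 + (63 + 58)/(-38 + 84) + 8) = 21463 + (214 + 121/46 + 8) = 21463 + 10333/46 = 997631/46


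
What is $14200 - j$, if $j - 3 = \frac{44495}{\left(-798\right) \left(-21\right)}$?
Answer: $\frac{237868831}{16758} \approx 14194.0$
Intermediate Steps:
$j = \frac{94769}{16758}$ ($j = 3 + \frac{44495}{\left(-798\right) \left(-21\right)} = 3 + \frac{44495}{16758} = \frac{94769}{16758} \approx 5.6552$)
$14200 - j = 14200 - \frac{94769}{16758} = \frac{237868831}{16758}$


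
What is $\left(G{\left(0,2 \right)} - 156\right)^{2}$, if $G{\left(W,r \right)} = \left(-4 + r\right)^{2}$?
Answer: $23104$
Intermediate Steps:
$\left(G{\left(0,2 \right)} - 156\right)^{2} = \left(\left(-4 + 2\right)^{2} - 156\right)^{2} = \left(\left(-2\right)^{2} - 156\right)^{2} = \left(4 - 156\right)^{2} = \left(-152\right)^{2} = 23104$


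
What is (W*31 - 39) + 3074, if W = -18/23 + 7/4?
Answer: 281979/92 ≈ 3065.0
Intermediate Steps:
W = 89/92 (W = -18*1/23 + 7*(1/4) = -18/23 + 7/4 = 89/92 ≈ 0.96739)
(W*31 - 39) + 3074 = ((89/92)*31 - 39) + 3074 = (2759/92 - 39) + 3074 = -829/92 + 3074 = 281979/92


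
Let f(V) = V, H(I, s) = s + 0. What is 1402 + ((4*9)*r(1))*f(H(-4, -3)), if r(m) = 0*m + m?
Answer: 1294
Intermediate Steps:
H(I, s) = s
r(m) = m (r(m) = 0 + m = m)
1402 + ((4*9)*r(1))*f(H(-4, -3)) = 1402 + ((4*9)*1)*(-3) = 1402 + (36*1)*(-3) = 1402 + 36*(-3) = 1402 - 108 = 1294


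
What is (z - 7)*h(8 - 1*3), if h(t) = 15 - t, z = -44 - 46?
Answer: -970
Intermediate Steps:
z = -90
(z - 7)*h(8 - 1*3) = (-90 - 7)*(15 - (8 - 1*3)) = -97*(15 - (8 - 3)) = -97*(15 - 1*5) = -97*(15 - 5) = -97*10 = -970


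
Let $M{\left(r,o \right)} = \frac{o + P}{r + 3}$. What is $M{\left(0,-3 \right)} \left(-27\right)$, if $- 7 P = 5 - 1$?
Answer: $\frac{225}{7} \approx 32.143$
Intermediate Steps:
$P = - \frac{4}{7}$ ($P = - \frac{5 - 1}{7} = \left(- \frac{1}{7}\right) 4 = - \frac{4}{7} \approx -0.57143$)
$M{\left(r,o \right)} = \frac{- \frac{4}{7} + o}{3 + r}$ ($M{\left(r,o \right)} = \frac{o - \frac{4}{7}}{r + 3} = \frac{- \frac{4}{7} + o}{3 + r}$)
$M{\left(0,-3 \right)} \left(-27\right) = \frac{- \frac{4}{7} - 3}{3 + 0} \left(-27\right) = \frac{1}{3} \left(- \frac{25}{7}\right) \left(-27\right) = \left(- \frac{25}{21}\right) \left(-27\right) = \frac{225}{7}$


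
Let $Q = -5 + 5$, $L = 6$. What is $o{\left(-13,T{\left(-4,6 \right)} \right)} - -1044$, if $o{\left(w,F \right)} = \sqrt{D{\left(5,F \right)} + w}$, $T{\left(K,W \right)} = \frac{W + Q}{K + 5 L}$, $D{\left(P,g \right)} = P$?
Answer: $1044 + 2 i \sqrt{2} \approx 1044.0 + 2.8284 i$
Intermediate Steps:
$Q = 0$
$T{\left(K,W \right)} = \frac{W}{30 + K}$ ($T{\left(K,W \right)} = \frac{W + 0}{K + 5 \cdot 6} = \frac{W}{K + 30} = \frac{W}{30 + K}$)
$o{\left(w,F \right)} = \sqrt{5 + w}$
$o{\left(-13,T{\left(-4,6 \right)} \right)} - -1044 = \sqrt{5 - 13} - -1044 = \sqrt{-8} + 1044 = 2 i \sqrt{2} + 1044 = 1044 + 2 i \sqrt{2}$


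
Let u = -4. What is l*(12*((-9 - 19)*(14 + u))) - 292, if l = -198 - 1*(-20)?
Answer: 597788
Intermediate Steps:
l = -178 (l = -198 + 20 = -178)
l*(12*((-9 - 19)*(14 + u))) - 292 = -2136*(-9 - 19)*(14 - 4) - 292 = -2136*(-28*10) - 292 = -2136*(-280) - 292 = -178*(-3360) - 292 = 598080 - 292 = 597788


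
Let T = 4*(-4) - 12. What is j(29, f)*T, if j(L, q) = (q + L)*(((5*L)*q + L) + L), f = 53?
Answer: -17777928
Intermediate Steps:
T = -28 (T = -16 - 12 = -28)
j(L, q) = (L + q)*(2*L + 5*L*q) (j(L, q) = (L + q)*((5*L*q + L) + L) = (L + q)*((L + 5*L*q) + L) = (L + q)*(2*L + 5*L*q))
j(29, f)*T = (29*(2*29 + 2*53 + 5*53² + 5*29*53))*(-28) = (29*(58 + 106 + 5*2809 + 7685))*(-28) = (29*(58 + 106 + 14045 + 7685))*(-28) = (29*21894)*(-28) = 634926*(-28) = -17777928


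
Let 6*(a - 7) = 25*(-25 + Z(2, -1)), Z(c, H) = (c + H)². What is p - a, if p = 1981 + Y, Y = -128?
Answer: 1946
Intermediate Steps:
Z(c, H) = (H + c)²
p = 1853 (p = 1981 - 128 = 1853)
a = -93 (a = 7 + (25*(-25 + (-1 + 2)²))/6 = 7 + (25*(-25 + 1²))/6 = 7 + (25*(-25 + 1))/6 = 7 + (25*(-24))/6 = 7 + (⅙)*(-600) = 7 - 100 = -93)
p - a = 1853 - 1*(-93) = 1853 + 93 = 1946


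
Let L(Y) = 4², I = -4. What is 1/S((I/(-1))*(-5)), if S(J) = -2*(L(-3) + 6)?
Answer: -1/44 ≈ -0.022727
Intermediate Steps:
L(Y) = 16
S(J) = -44 (S(J) = -2*(16 + 6) = -2*22 = -44)
1/S((I/(-1))*(-5)) = 1/(-44) = -1/44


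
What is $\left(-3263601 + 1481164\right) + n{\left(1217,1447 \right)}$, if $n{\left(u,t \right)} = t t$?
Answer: $311372$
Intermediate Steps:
$n{\left(u,t \right)} = t^{2}$
$\left(-3263601 + 1481164\right) + n{\left(1217,1447 \right)} = \left(-3263601 + 1481164\right) + 1447^{2} = -1782437 + 2093809 = 311372$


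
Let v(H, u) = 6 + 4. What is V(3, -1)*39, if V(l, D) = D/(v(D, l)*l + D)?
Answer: -39/29 ≈ -1.3448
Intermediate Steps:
v(H, u) = 10
V(l, D) = D/(D + 10*l) (V(l, D) = D/(10*l + D) = D/(D + 10*l))
V(3, -1)*39 = -1/(-1 + 10*3)*39 = -1/(-1 + 30)*39 = -1/29*39 = -39/29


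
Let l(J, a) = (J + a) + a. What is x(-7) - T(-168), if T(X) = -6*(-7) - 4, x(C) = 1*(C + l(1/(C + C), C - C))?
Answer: -631/14 ≈ -45.071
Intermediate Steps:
l(J, a) = J + 2*a
x(C) = C + 1/(2*C) (x(C) = 1*(C + (1/(C + C) + 2*(C - C))) = 1*(C + (1/(2*C) + 2*0)) = 1*(C + (1/(2*C) + 0)) = 1*(C + 1/(2*C)) = C + 1/(2*C))
T(X) = 38 (T(X) = 42 - 4 = 38)
x(-7) - T(-168) = (-7 + (½)/(-7)) - 1*38 = (-7 + (½)*(-⅐)) - 38 = (-7 - 1/14) - 38 = -99/14 - 38 = -631/14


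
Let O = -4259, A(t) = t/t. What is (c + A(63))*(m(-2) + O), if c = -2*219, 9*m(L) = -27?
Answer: 1862494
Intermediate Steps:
A(t) = 1
m(L) = -3 (m(L) = (⅑)*(-27) = -3)
c = -438
(c + A(63))*(m(-2) + O) = (-438 + 1)*(-3 - 4259) = -437*(-4262) = 1862494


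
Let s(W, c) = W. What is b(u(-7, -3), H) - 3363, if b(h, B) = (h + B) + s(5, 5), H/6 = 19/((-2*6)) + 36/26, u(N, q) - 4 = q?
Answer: -87313/26 ≈ -3358.2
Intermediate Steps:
u(N, q) = 4 + q
H = -31/26 (H = 6*(19/((-2*6)) + 36/26) = 6*(19/(-12) + 36*(1/26)) = 6*(19*(-1/12) + 18/13) = 6*(-19/12 + 18/13) = 6*(-31/156) = -31/26 ≈ -1.1923)
b(h, B) = 5 + B + h (b(h, B) = (h + B) + 5 = (B + h) + 5 = 5 + B + h)
b(u(-7, -3), H) - 3363 = (5 - 31/26 + (4 - 3)) - 3363 = (5 - 31/26 + 1) - 3363 = 125/26 - 3363 = -87313/26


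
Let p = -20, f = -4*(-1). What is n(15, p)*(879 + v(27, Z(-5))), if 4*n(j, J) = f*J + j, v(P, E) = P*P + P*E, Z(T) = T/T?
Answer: -106275/4 ≈ -26569.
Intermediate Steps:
Z(T) = 1
f = 4
v(P, E) = P**2 + E*P
n(j, J) = J + j/4 (n(j, J) = (4*J + j)/4 = (j + 4*J)/4 = J + j/4)
n(15, p)*(879 + v(27, Z(-5))) = (-20 + (1/4)*15)*(879 + 27*(1 + 27)) = (-20 + 15/4)*(879 + 27*28) = -65*(879 + 756)/4 = -65/4*1635 = -106275/4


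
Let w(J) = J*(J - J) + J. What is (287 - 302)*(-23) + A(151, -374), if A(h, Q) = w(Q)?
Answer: -29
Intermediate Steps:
w(J) = J (w(J) = J*0 + J = 0 + J = J)
A(h, Q) = Q
(287 - 302)*(-23) + A(151, -374) = (287 - 302)*(-23) - 374 = -15*(-23) - 374 = 345 - 374 = -29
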